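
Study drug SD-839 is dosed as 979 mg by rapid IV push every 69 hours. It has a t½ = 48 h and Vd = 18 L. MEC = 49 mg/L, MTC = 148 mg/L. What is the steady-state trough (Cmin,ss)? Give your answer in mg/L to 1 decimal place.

31.8 mg/L

k = ln2/t½ = ln2/48 ≈ 0.014441 h⁻¹; fraction remaining f = e^(−kτ) = e^(−0.014441×69) ≈ 0.3692.
Each bolus raises the concentration by D/Vd = 979/18 ≈ 54.389 mg/L.
Steady-state trough Cmin,ss = C₀·f/(1−f) ≈ 54.389 × 0.3692/0.6308 ≈ 31.833 mg/L.
Trough 31.8 mg/L vs MEC 49 mg/L: subtherapeutic.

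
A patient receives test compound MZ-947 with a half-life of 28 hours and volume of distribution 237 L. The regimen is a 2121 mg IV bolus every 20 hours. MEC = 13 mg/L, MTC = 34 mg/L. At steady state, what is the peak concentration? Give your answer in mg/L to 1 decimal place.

τ/t½ = 20/28 ≈ 0.71429, so fraction remaining f = (1/2)^(20/28) ≈ 0.6095.
Accumulation ratio R = 1/(1 − f) ≈ 1/0.3905 ≈ 2.5608.
Each bolus raises the concentration by D/Vd = 2121/237 ≈ 8.949 mg/L.
Cmax,ss = C₀/(1 − f) ≈ 8.949/0.3905 ≈ 22.917 mg/L.
Peak 22.9 mg/L vs MTC 34 mg/L: below toxic threshold.

22.9 mg/L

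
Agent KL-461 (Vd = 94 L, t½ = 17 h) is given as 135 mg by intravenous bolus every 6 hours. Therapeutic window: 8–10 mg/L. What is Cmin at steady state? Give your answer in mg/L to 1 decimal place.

τ/t½ = 6/17 ≈ 0.35294, so fraction remaining f = (1/2)^(6/17) ≈ 0.7830.
Accumulation ratio R = 1/(1 − f) ≈ 1/0.2170 ≈ 4.6083.
Single-dose peak C₀ = D/Vd = 135/94 ≈ 1.436 mg/L.
Steady-state peak Cmax,ss = C₀·R ≈ 1.436 × 4.6083 ≈ 6.618 mg/L.
Steady-state trough Cmin,ss = Cmax,ss·f ≈ 6.618 × 0.7830 ≈ 5.182 mg/L.
Trough 5.2 mg/L vs MEC 8 mg/L: subtherapeutic.

5.2 mg/L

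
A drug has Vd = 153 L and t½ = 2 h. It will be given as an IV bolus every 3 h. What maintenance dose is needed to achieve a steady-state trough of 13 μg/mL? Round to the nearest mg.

τ/t½ = 3/2 ≈ 1.5, so f = (1/2)^(3/2) ≈ 0.353553.
Cmin,ss = (D/Vd)·f/(1−f), so D = Cmin,ss·Vd·(1−f)/f.
D = 13 × 153 × (1−f)/f ≈ 13 × 153 × 1.82843 ≈ 3636.75 mg.

3637 mg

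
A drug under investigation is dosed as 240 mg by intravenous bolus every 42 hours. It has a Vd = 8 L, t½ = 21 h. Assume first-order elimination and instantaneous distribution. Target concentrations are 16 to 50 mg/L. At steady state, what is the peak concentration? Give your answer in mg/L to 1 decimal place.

τ = 42 h = 2 half-lives, so f = (1/2)^2 = 0.25.
Accumulation ratio R = 1/(1 − f) = 1/0.75 = 4/3.
Single-dose peak C₀ = D/Vd = 240/8 = 30 mg/L.
Steady-state peak Cmax,ss = C₀·R = 30 × 4/3 ≈ 40.000 mg/L.
Peak 40.0 mg/L vs MTC 50 mg/L: below toxic threshold.

40.0 mg/L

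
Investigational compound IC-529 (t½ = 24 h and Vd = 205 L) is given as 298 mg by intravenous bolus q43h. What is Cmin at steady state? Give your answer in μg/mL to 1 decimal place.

0.6 μg/mL

Over one 43-h interval, 43/24 ≈ 1.7917 half-lives elapse, leaving f ≈ 0.2888 of each dose.
Single-dose peak C₀ = D/Vd = 298/205 ≈ 1.454 μg/mL.
Steady-state trough Cmin,ss = C₀·f/(1−f) ≈ 1.454 × 0.2888/0.7112 ≈ 0.590 μg/mL.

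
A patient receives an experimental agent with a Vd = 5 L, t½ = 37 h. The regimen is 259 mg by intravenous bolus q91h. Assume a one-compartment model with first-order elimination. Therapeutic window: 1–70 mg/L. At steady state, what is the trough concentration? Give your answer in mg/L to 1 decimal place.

Over one 91-h interval, 91/37 ≈ 2.4595 half-lives elapse, leaving f ≈ 0.1818 of each dose.
Accumulation ratio R = 1/(1 − f) ≈ 1/0.8182 ≈ 1.2222.
Single-dose peak C₀ = D/Vd = 259/5 ≈ 51.800 mg/L.
Steady-state peak Cmax,ss = C₀·R ≈ 51.800 × 1.2222 ≈ 63.310 mg/L.
One interval later, Cmin,ss = Cmax,ss·e^(−kτ) ≈ 63.310 × 0.1818 ≈ 11.510 mg/L.
Trough 11.5 mg/L vs MEC 1 mg/L: adequate.

11.5 mg/L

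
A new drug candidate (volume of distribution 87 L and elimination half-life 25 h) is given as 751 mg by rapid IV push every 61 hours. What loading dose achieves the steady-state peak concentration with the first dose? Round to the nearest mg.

f = (1/2)^(61/25) ≈ 0.184284; accumulation ratio R = 1/(1−f) ≈ 1.22592.
Loading dose to hit Cmax,ss on first dose: D_load = D_maint·R ≈ 751 × 1.22592 ≈ 920.67 mg.

921 mg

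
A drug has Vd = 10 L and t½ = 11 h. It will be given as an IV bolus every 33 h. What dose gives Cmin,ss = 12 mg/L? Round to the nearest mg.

τ/t½ = 33/11 ≈ 3, so f = (1/2)^(33/11) ≈ 0.125000.
Cmin,ss = (D/Vd)·f/(1−f), so D = Cmin,ss·Vd·(1−f)/f.
D = 12 × 10 × (1−f)/f ≈ 12 × 10 × 7.00000 ≈ 840.00 mg.

840 mg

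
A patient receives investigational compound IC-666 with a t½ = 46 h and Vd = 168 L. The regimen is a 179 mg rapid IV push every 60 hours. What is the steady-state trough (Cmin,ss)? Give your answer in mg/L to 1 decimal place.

τ/t½ = 60/46 ≈ 1.3043, so fraction remaining f = (1/2)^(60/46) ≈ 0.4049.
Accumulation ratio R = 1/(1 − f) ≈ 1/0.5951 ≈ 1.6804.
Single-dose peak C₀ = D/Vd = 179/168 ≈ 1.065 mg/L.
Steady-state peak Cmax,ss = C₀·R ≈ 1.065 × 1.6804 ≈ 1.790 mg/L.
Steady-state trough Cmin,ss = Cmax,ss·f ≈ 1.790 × 0.4049 ≈ 0.725 mg/L.

0.7 mg/L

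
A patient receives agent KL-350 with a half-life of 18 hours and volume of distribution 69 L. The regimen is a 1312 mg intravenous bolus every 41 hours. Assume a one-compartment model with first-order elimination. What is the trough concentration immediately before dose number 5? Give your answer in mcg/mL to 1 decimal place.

4.9 mcg/mL

f = (1/2)^(τ/t½) = (1/2)^(41/18) ≈ 0.2062.
C₀ = D/Vd = 1312/69 ≈ 19.014 mcg/mL.
Before the 5th dose, 4 doses have been given. Superposition: Cmin = C₀·(f + f² + … + f^4).
≈ 19.014 × (0.2062 + 0.0425 + 0.0088 + 0.0018) ≈ 19.014 × 0.2593 ≈ 4.930 mcg/mL.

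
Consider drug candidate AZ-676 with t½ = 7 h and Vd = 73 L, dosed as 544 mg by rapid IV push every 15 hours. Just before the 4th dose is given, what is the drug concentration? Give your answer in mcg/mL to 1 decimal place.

2.2 mcg/mL

f = (1/2)^(τ/t½) = (1/2)^(15/7) ≈ 0.2264.
C₀ = D/Vd = 544/73 ≈ 7.452 mcg/mL.
Before the 4th dose, 3 doses have been given. Superposition: Cmin = C₀·(f + f² + … + f^3).
≈ 7.452 × (0.2264 + 0.0513 + 0.0116) ≈ 7.452 × 0.2893 ≈ 2.156 mcg/mL.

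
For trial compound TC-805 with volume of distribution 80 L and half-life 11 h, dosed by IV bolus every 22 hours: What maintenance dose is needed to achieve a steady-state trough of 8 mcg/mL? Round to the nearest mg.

τ/t½ = 22/11 ≈ 2, so f = (1/2)^(22/11) ≈ 0.250000.
Cmin,ss = (D/Vd)·f/(1−f), so D = Cmin,ss·Vd·(1−f)/f.
D = 8 × 80 × (1−f)/f ≈ 8 × 80 × 3.00000 ≈ 1920.00 mg.

1920 mg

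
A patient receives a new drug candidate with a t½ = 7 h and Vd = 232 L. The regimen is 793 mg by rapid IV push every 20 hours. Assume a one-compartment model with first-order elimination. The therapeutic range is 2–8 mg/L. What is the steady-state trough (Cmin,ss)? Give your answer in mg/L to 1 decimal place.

k = ln2/t½ = ln2/7 ≈ 0.099021 h⁻¹; fraction remaining f = e^(−kτ) = e^(−0.099021×20) ≈ 0.1380.
Accumulation ratio R = 1/(1 − f) ≈ 1/0.8620 ≈ 1.1601.
Each bolus raises the concentration by D/Vd = 793/232 ≈ 3.418 mg/L.
Cmax,ss = C₀/(1 − f) ≈ 3.418/0.8620 ≈ 3.965 mg/L.
One interval later, Cmin,ss = Cmax,ss·e^(−kτ) ≈ 3.965 × 0.1380 ≈ 0.547 mg/L.
Trough 0.5 mg/L vs MEC 2 mg/L: subtherapeutic.

0.5 mg/L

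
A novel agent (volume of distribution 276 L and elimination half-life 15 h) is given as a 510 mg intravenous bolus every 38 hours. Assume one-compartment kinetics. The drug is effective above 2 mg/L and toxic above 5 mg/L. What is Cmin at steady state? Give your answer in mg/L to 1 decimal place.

0.4 mg/L

Over one 38-h interval, 38/15 ≈ 2.5333 half-lives elapse, leaving f ≈ 0.1727 of each dose.
Accumulation ratio R = 1/(1 − f) ≈ 1/0.8273 ≈ 1.2088.
Each bolus raises the concentration by D/Vd = 510/276 ≈ 1.848 mg/L.
Cmax,ss = C₀/(1 − f) ≈ 1.848/0.8273 ≈ 2.234 mg/L.
One interval later, Cmin,ss = Cmax,ss·e^(−kτ) ≈ 2.234 × 0.1727 ≈ 0.386 mg/L.
Trough 0.4 mg/L vs MEC 2 mg/L: subtherapeutic.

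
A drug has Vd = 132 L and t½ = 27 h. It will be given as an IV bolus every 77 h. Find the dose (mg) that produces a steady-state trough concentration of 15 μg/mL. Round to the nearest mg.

12314 mg

τ/t½ = 77/27 ≈ 2.8519, so f = (1/2)^(77/27) ≈ 0.138518.
Cmin,ss = (D/Vd)·f/(1−f), so D = Cmin,ss·Vd·(1−f)/f.
D = 15 × 132 × (1−f)/f ≈ 15 × 132 × 6.21928 ≈ 12314.17 mg.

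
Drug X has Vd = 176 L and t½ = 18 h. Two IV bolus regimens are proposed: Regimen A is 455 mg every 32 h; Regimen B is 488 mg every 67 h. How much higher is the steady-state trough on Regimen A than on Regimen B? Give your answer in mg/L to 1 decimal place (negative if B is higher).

0.8 mg/L

Regimen A: f = (1/2)^(32/18) ≈ 0.2916; Cmin,ss = (455/176)·f/(1−f) ≈ 1.064 mg/L.
Regimen B: f = (1/2)^(67/18) ≈ 0.0758; Cmin,ss = (488/176)·f/(1−f) ≈ 0.227 mg/L.
Difference ≈ 1.064 − 0.227 ≈ 0.837 mg/L.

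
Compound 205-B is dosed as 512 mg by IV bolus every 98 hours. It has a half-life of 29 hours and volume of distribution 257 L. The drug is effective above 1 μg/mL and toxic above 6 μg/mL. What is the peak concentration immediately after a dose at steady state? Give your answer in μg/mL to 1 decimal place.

τ/t½ = 98/29 ≈ 3.3793, so fraction remaining f = (1/2)^(98/29) ≈ 0.0961.
At steady state, accumulation factor R = 1/(1 − e^(−kτ)) ≈ 1.1063.
Single-dose peak C₀ = D/Vd = 512/257 ≈ 1.992 μg/mL.
Steady-state peak Cmax,ss = C₀·R ≈ 1.992 × 1.1063 ≈ 2.204 μg/mL.
Peak 2.2 μg/mL vs MTC 6 μg/mL: below toxic threshold.

2.2 μg/mL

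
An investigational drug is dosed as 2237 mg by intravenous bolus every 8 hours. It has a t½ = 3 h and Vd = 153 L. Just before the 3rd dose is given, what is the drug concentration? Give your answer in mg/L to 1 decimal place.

2.7 mg/L

f = (1/2)^(τ/t½) = (1/2)^(8/3) ≈ 0.1575.
C₀ = D/Vd = 2237/153 ≈ 14.621 mg/L.
Before the 3rd dose, 2 doses have been given. Superposition: Cmin = C₀·(f + f²).
≈ 14.621 × (0.1575 + 0.0248) ≈ 14.621 × 0.1823 ≈ 2.665 mg/L.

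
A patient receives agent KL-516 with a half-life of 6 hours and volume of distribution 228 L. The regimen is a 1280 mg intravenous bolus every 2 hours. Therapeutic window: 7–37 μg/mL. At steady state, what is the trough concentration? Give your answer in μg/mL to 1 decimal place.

21.6 μg/mL

k = ln2/t½ = ln2/6 ≈ 0.115525 h⁻¹; fraction remaining f = e^(−kτ) = e^(−0.115525×2) ≈ 0.7937.
Each bolus raises the concentration by D/Vd = 1280/228 ≈ 5.614 μg/mL.
Steady-state trough Cmin,ss = C₀·f/(1−f) ≈ 5.614 × 0.7937/0.2063 ≈ 21.599 μg/mL.
Trough 21.6 μg/mL vs MEC 7 μg/mL: adequate.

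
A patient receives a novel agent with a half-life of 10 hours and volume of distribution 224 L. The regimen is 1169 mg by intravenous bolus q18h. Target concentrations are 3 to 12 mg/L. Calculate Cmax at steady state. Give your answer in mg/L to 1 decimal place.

τ/t½ = 18/10 ≈ 1.8, so fraction remaining f = (1/2)^(18/10) ≈ 0.2872.
Accumulation ratio R = 1/(1 − f) ≈ 1/0.7128 ≈ 1.4029.
Each bolus raises the concentration by D/Vd = 1169/224 ≈ 5.219 mg/L.
Cmax,ss = C₀/(1 − f) ≈ 5.219/0.7128 ≈ 7.322 mg/L.
Peak 7.3 mg/L vs MTC 12 mg/L: below toxic threshold.

7.3 mg/L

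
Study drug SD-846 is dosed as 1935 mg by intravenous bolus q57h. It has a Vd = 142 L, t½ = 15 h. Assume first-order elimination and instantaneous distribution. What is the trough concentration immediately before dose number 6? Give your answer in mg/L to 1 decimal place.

1.1 mg/L

f = (1/2)^(τ/t½) = (1/2)^(57/15) ≈ 0.0718.
C₀ = D/Vd = 1935/142 ≈ 13.627 mg/L.
Before the 6th dose, 5 doses have been given. Superposition: Cmin = C₀·(f + f² + … + f^5).
≈ 13.627 × (0.0718 + 0.0052 + 0.0004 + 0.0000 + 0.0000) ≈ 13.627 × 0.0774 ≈ 1.055 mg/L.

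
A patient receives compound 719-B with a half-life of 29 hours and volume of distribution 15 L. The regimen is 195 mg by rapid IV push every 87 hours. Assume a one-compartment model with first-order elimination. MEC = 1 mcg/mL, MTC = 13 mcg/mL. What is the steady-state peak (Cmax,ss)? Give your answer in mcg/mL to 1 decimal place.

14.9 mcg/mL

The dosing interval is 3 half-lives, so f = 2^(−3) = 0.125.
Accumulation ratio R = 1/(1 − f) = 1/0.875 = 8/7.
Single-dose peak C₀ = D/Vd = 195/15 = 13 mcg/mL.
Steady-state peak Cmax,ss = C₀·R = 13 × 8/7 ≈ 14.857 mcg/mL.
Peak 14.9 mcg/mL vs MTC 13 mcg/mL: exceeds toxic threshold.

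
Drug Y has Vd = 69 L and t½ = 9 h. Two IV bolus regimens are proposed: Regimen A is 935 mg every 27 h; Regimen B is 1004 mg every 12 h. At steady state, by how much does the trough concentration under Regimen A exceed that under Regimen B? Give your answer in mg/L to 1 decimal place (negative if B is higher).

-7.6 mg/L

Regimen A: f = (1/2)^(27/9) ≈ 0.1250; Cmin,ss = (935/69)·f/(1−f) ≈ 1.936 mg/L.
Regimen B: f = (1/2)^(12/9) ≈ 0.3969; Cmin,ss = (1004/69)·f/(1−f) ≈ 9.576 mg/L.
Difference ≈ 1.936 − 9.576 ≈ -7.640 mg/L.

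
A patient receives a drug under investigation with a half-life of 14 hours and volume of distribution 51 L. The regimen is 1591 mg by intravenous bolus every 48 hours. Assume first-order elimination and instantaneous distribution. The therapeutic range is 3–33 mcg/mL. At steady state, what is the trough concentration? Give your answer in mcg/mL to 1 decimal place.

k = ln2/t½ = ln2/14 ≈ 0.049511 h⁻¹; fraction remaining f = e^(−kτ) = e^(−0.049511×48) ≈ 0.0929.
Each bolus raises the concentration by D/Vd = 1591/51 ≈ 31.196 mcg/mL.
Steady-state trough Cmin,ss = C₀·f/(1−f) ≈ 31.196 × 0.0929/0.9071 ≈ 3.195 mcg/mL.
Trough 3.2 mcg/mL vs MEC 3 mcg/mL: adequate.

3.2 mcg/mL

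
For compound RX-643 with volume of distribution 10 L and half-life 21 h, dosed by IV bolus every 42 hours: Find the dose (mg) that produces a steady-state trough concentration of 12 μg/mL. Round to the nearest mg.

360 mg

τ/t½ = 42/21 ≈ 2, so f = (1/2)^(42/21) ≈ 0.250000.
Cmin,ss = (D/Vd)·f/(1−f), so D = Cmin,ss·Vd·(1−f)/f.
D = 12 × 10 × (1−f)/f ≈ 12 × 10 × 3.00000 ≈ 360.00 mg.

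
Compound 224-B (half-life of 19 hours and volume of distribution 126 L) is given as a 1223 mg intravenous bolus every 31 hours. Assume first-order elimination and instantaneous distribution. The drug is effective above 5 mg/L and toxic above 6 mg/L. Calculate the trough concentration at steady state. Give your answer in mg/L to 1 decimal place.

Over one 31-h interval, 31/19 ≈ 1.6316 half-lives elapse, leaving f ≈ 0.3227 of each dose.
Single-dose peak C₀ = D/Vd = 1223/126 ≈ 9.706 mg/L.
Steady-state trough Cmin,ss = C₀·f/(1−f) ≈ 9.706 × 0.3227/0.6773 ≈ 4.624 mg/L.
Trough 4.6 mg/L vs MEC 5 mg/L: subtherapeutic.

4.6 mg/L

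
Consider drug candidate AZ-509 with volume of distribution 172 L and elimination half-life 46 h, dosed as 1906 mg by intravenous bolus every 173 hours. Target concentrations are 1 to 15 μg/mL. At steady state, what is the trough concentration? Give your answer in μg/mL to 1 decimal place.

0.9 μg/mL

Over one 173-h interval, 173/46 ≈ 3.7609 half-lives elapse, leaving f ≈ 0.0738 of each dose.
Accumulation ratio R = 1/(1 − f) ≈ 1/0.9262 ≈ 1.0797.
Single-dose peak C₀ = D/Vd = 1906/172 ≈ 11.081 μg/mL.
Cmax,ss = C₀/(1 − f) ≈ 11.081/0.9262 ≈ 11.964 μg/mL.
One interval later, Cmin,ss = Cmax,ss·e^(−kτ) ≈ 11.964 × 0.0738 ≈ 0.883 μg/mL.
Trough 0.9 μg/mL vs MEC 1 μg/mL: subtherapeutic.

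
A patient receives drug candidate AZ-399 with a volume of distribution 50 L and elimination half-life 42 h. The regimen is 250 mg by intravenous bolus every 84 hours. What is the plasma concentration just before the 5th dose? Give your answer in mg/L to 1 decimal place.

1.7 mg/L

f = (1/2)^(τ/t½) = (1/2)^(84/42) ≈ 0.2500.
C₀ = D/Vd = 250/50 ≈ 5.000 mg/L.
Before the 5th dose, 4 doses have been given. Superposition: Cmin = C₀·(f + f² + … + f^4).
≈ 5.000 × (0.2500 + 0.0625 + 0.0156 + 0.0039) ≈ 5.000 × 0.3320 ≈ 1.660 mg/L.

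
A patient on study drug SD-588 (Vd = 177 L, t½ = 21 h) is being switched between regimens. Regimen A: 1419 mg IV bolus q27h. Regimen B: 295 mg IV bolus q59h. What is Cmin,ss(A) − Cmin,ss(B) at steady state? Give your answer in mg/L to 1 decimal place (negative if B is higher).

Regimen A: f = (1/2)^(27/21) ≈ 0.4102; Cmin,ss = (1419/177)·f/(1−f) ≈ 5.576 mg/L.
Regimen B: f = (1/2)^(59/21) ≈ 0.1426; Cmin,ss = (295/177)·f/(1−f) ≈ 0.277 mg/L.
Difference ≈ 5.576 − 0.277 ≈ 5.299 mg/L.

5.3 mg/L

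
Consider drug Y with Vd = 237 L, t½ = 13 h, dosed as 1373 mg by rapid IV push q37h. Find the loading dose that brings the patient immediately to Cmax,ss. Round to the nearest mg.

f = (1/2)^(37/13) ≈ 0.139066; accumulation ratio R = 1/(1−f) ≈ 1.16153.
Loading dose to hit Cmax,ss on first dose: D_load = D_maint·R ≈ 1373 × 1.16153 ≈ 1594.78 mg.

1595 mg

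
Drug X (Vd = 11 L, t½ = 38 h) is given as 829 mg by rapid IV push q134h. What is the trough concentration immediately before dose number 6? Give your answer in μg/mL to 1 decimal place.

7.2 μg/mL

f = (1/2)^(τ/t½) = (1/2)^(134/38) ≈ 0.0868.
C₀ = D/Vd = 829/11 ≈ 75.364 μg/mL.
Before the 6th dose, 5 doses have been given. Superposition: Cmin = C₀·(f + f² + … + f^5).
≈ 75.364 × (0.0868 + 0.0075 + 0.0007 + 0.0001 + 0.0000) ≈ 75.364 × 0.0951 ≈ 7.167 μg/mL.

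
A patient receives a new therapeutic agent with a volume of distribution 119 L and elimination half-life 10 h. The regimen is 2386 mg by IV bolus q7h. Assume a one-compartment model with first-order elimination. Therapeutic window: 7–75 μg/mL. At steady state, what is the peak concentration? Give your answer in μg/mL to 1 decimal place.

k = ln2/t½ = ln2/10 ≈ 0.069315 h⁻¹; fraction remaining f = e^(−kτ) = e^(−0.069315×7) ≈ 0.6156.
Accumulation ratio R = 1/(1 − f) ≈ 1/0.3844 ≈ 2.6015.
Each bolus raises the concentration by D/Vd = 2386/119 ≈ 20.050 μg/mL.
Steady-state peak Cmax,ss = C₀·R ≈ 20.050 × 2.6015 ≈ 52.160 μg/mL.
Peak 52.2 μg/mL vs MTC 75 μg/mL: below toxic threshold.

52.2 μg/mL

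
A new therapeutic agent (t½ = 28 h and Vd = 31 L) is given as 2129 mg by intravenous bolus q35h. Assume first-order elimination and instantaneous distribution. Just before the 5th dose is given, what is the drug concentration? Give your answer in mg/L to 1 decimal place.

48.3 mg/L

f = (1/2)^(τ/t½) = (1/2)^(35/28) ≈ 0.4204.
C₀ = D/Vd = 2129/31 ≈ 68.677 mg/L.
Before the 5th dose, 4 doses have been given. Superposition: Cmin = C₀·(f + f² + … + f^4).
≈ 68.677 × (0.4204 + 0.1767 + 0.0743 + 0.0312) ≈ 68.677 × 0.7026 ≈ 48.252 mg/L.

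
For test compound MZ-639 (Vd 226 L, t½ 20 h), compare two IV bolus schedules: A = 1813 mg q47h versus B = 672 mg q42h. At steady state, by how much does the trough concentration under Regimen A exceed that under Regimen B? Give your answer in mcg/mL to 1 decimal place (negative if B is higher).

1.1 mcg/mL

Regimen A: f = (1/2)^(47/20) ≈ 0.1961; Cmin,ss = (1813/226)·f/(1−f) ≈ 1.957 mcg/mL.
Regimen B: f = (1/2)^(42/20) ≈ 0.2333; Cmin,ss = (672/226)·f/(1−f) ≈ 0.905 mcg/mL.
Difference ≈ 1.957 − 0.905 ≈ 1.052 mcg/mL.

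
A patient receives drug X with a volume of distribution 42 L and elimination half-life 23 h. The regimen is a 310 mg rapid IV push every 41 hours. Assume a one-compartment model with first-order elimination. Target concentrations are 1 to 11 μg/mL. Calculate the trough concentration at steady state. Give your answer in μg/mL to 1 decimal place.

Over one 41-h interval, 41/23 ≈ 1.7826 half-lives elapse, leaving f ≈ 0.2907 of each dose.
At steady state, accumulation factor R = 1/(1 − e^(−kτ)) ≈ 1.4098.
Single-dose peak C₀ = D/Vd = 310/42 ≈ 7.381 μg/mL.
Steady-state peak Cmax,ss = C₀·R ≈ 7.381 × 1.4098 ≈ 10.406 μg/mL.
One interval later, Cmin,ss = Cmax,ss·e^(−kτ) ≈ 10.406 × 0.2907 ≈ 3.025 μg/mL.
Trough 3.0 μg/mL vs MEC 1 μg/mL: adequate.

3.0 μg/mL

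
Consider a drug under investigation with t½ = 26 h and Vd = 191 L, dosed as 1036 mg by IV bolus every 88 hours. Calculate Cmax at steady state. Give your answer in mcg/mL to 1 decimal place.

Over one 88-h interval, 88/26 ≈ 3.3846 half-lives elapse, leaving f ≈ 0.0957 of each dose.
At steady state, accumulation factor R = 1/(1 − e^(−kτ)) ≈ 1.1058.
Single-dose peak C₀ = D/Vd = 1036/191 ≈ 5.424 mcg/mL.
Steady-state peak Cmax,ss = C₀·R ≈ 5.424 × 1.1058 ≈ 5.998 mcg/mL.

6.0 mcg/mL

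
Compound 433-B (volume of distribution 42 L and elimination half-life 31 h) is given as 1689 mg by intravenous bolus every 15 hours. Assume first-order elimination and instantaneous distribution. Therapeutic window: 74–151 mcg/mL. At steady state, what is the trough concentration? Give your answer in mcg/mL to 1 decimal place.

k = ln2/t½ = ln2/31 ≈ 0.022360 h⁻¹; fraction remaining f = e^(−kτ) = e^(−0.022360×15) ≈ 0.7151.
At steady state, accumulation factor R = 1/(1 − e^(−kτ)) ≈ 3.5100.
Each bolus raises the concentration by D/Vd = 1689/42 ≈ 40.214 mcg/mL.
Cmax,ss = C₀/(1 − f) ≈ 40.214/0.2849 ≈ 141.151 mcg/mL.
One interval later, Cmin,ss = Cmax,ss·e^(−kτ) ≈ 141.151 × 0.7151 ≈ 100.937 mcg/mL.
Trough 100.9 mcg/mL vs MEC 74 mcg/mL: adequate.

100.9 mcg/mL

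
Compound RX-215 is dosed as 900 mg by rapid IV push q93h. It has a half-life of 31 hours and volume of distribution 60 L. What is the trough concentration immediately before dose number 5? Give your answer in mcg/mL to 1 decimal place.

f = (1/2)^(τ/t½) = (1/2)^(93/31) ≈ 0.1250.
C₀ = D/Vd = 900/60 ≈ 15.000 mcg/mL.
Before the 5th dose, 4 doses have been given. Superposition: Cmin = C₀·(f + f² + … + f^4).
≈ 15.000 × (0.1250 + 0.0156 + 0.0020 + 0.0002) ≈ 15.000 × 0.1428 ≈ 2.142 mcg/mL.

2.1 mcg/mL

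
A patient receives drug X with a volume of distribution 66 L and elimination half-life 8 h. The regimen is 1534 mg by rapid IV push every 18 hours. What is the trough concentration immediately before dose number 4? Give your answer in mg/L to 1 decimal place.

f = (1/2)^(τ/t½) = (1/2)^(18/8) ≈ 0.2102.
C₀ = D/Vd = 1534/66 ≈ 23.242 mg/L.
Before the 4th dose, 3 doses have been given. Superposition: Cmin = C₀·(f + f² + … + f^3).
≈ 23.242 × (0.2102 + 0.0442 + 0.0093) ≈ 23.242 × 0.2637 ≈ 6.129 mg/L.

6.1 mg/L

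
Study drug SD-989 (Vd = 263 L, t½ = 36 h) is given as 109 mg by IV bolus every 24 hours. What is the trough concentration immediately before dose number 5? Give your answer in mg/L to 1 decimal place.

0.6 mg/L

f = (1/2)^(τ/t½) = (1/2)^(24/36) ≈ 0.6300.
C₀ = D/Vd = 109/263 ≈ 0.414 mg/L.
Before the 5th dose, 4 doses have been given. Superposition: Cmin = C₀·(f + f² + … + f^4).
≈ 0.414 × (0.6300 + 0.3969 + 0.2500 + 0.1575) ≈ 0.414 × 1.4344 ≈ 0.594 mg/L.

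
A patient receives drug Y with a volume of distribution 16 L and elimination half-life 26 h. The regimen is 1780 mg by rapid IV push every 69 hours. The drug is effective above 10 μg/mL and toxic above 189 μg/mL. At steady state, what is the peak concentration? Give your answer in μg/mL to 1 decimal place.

k = ln2/t½ = ln2/26 ≈ 0.026660 h⁻¹; fraction remaining f = e^(−kτ) = e^(−0.026660×69) ≈ 0.1589.
Accumulation ratio R = 1/(1 − f) ≈ 1/0.8411 ≈ 1.1889.
Each bolus raises the concentration by D/Vd = 1780/16 ≈ 111.250 μg/mL.
Steady-state peak Cmax,ss = C₀·R ≈ 111.250 × 1.1889 ≈ 132.265 μg/mL.
Peak 132.3 μg/mL vs MTC 189 μg/mL: below toxic threshold.

132.3 μg/mL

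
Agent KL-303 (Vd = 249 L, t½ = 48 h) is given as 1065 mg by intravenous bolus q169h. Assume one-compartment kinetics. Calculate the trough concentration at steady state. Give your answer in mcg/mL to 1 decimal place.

0.4 mcg/mL

τ/t½ = 169/48 ≈ 3.5208, so fraction remaining f = (1/2)^(169/48) ≈ 0.0871.
Single-dose peak C₀ = D/Vd = 1065/249 ≈ 4.277 mcg/mL.
Steady-state trough Cmin,ss = C₀·f/(1−f) ≈ 4.277 × 0.0871/0.9129 ≈ 0.408 mcg/mL.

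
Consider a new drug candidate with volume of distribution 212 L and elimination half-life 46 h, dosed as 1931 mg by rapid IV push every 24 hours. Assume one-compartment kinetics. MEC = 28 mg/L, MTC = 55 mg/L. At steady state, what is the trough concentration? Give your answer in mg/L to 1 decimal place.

20.9 mg/L

τ/t½ = 24/46 ≈ 0.52174, so fraction remaining f = (1/2)^(24/46) ≈ 0.6965.
At steady state, accumulation factor R = 1/(1 − e^(−kτ)) ≈ 3.2949.
Single-dose peak C₀ = D/Vd = 1931/212 ≈ 9.108 mg/L.
Cmax,ss = C₀/(1 − f) ≈ 9.108/0.3035 ≈ 30.010 mg/L.
One interval later, Cmin,ss = Cmax,ss·e^(−kτ) ≈ 30.010 × 0.6965 ≈ 20.902 mg/L.
Trough 20.9 mg/L vs MEC 28 mg/L: subtherapeutic.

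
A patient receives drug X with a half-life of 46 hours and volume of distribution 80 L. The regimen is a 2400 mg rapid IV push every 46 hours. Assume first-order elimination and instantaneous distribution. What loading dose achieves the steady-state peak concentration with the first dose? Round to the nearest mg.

4800 mg

f = (1/2)^(46/46) ≈ 0.500000; accumulation ratio R = 1/(1−f) ≈ 2.00000.
Loading dose to hit Cmax,ss on first dose: D_load = D_maint·R ≈ 2400 × 2.00000 ≈ 4800.00 mg.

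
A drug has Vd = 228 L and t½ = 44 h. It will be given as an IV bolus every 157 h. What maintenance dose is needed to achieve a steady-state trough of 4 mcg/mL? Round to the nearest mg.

τ/t½ = 157/44 ≈ 3.5682, so f = (1/2)^(157/44) ≈ 0.084308.
Cmin,ss = (D/Vd)·f/(1−f), so D = Cmin,ss·Vd·(1−f)/f.
D = 4 × 228 × (1−f)/f ≈ 4 × 228 × 10.86127 ≈ 9905.48 mg.

9905 mg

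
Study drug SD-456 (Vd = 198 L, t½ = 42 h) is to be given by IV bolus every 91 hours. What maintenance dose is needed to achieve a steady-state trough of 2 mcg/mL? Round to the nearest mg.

1382 mg

τ/t½ = 91/42 ≈ 2.1667, so f = (1/2)^(91/42) ≈ 0.222725.
Cmin,ss = (D/Vd)·f/(1−f), so D = Cmin,ss·Vd·(1−f)/f.
D = 2 × 198 × (1−f)/f ≈ 2 × 198 × 3.48984 ≈ 1381.98 mg.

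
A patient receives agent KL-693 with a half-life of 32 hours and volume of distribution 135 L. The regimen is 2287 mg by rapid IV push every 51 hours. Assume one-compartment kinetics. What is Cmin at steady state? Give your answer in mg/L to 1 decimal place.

τ/t½ = 51/32 ≈ 1.5938, so fraction remaining f = (1/2)^(51/32) ≈ 0.3313.
Single-dose peak C₀ = D/Vd = 2287/135 ≈ 16.941 mg/L.
Steady-state trough Cmin,ss = C₀·f/(1−f) ≈ 16.941 × 0.3313/0.6687 ≈ 8.393 mg/L.

8.4 mg/L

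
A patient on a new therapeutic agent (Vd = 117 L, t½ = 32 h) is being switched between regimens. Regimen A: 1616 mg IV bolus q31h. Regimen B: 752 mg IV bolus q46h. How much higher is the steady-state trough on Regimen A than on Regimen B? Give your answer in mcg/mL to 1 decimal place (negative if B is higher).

Regimen A: f = (1/2)^(31/32) ≈ 0.5109; Cmin,ss = (1616/117)·f/(1−f) ≈ 14.428 mcg/mL.
Regimen B: f = (1/2)^(46/32) ≈ 0.3692; Cmin,ss = (752/117)·f/(1−f) ≈ 3.762 mcg/mL.
Difference ≈ 14.428 − 3.762 ≈ 10.666 mcg/mL.

10.7 mcg/mL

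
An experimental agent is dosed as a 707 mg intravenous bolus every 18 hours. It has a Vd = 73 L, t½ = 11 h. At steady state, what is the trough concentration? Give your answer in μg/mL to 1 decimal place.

Over one 18-h interval, 18/11 ≈ 1.6364 half-lives elapse, leaving f ≈ 0.3217 of each dose.
Accumulation ratio R = 1/(1 − f) ≈ 1/0.6783 ≈ 1.4743.
Single-dose peak C₀ = D/Vd = 707/73 ≈ 9.685 μg/mL.
Cmax,ss = C₀/(1 − f) ≈ 9.685/0.6783 ≈ 14.278 μg/mL.
Steady-state trough Cmin,ss = Cmax,ss·f ≈ 14.278 × 0.3217 ≈ 4.593 μg/mL.

4.6 μg/mL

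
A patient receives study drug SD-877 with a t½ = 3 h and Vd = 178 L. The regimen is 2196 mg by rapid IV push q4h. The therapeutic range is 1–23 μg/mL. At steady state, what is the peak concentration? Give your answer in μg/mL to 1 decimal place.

20.5 μg/mL

τ/t½ = 4/3 ≈ 1.3333, so fraction remaining f = (1/2)^(4/3) ≈ 0.3969.
Accumulation ratio R = 1/(1 − f) ≈ 1/0.6031 ≈ 1.6581.
Single-dose peak C₀ = D/Vd = 2196/178 ≈ 12.337 μg/mL.
Cmax,ss = C₀/(1 − f) ≈ 12.337/0.6031 ≈ 20.456 μg/mL.
Peak 20.5 μg/mL vs MTC 23 μg/mL: below toxic threshold.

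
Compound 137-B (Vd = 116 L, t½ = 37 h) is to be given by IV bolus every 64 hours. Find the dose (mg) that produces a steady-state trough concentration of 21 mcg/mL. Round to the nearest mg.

τ/t½ = 64/37 ≈ 1.7297, so f = (1/2)^(64/37) ≈ 0.301508.
Cmin,ss = (D/Vd)·f/(1−f), so D = Cmin,ss·Vd·(1−f)/f.
D = 21 × 116 × (1−f)/f ≈ 21 × 116 × 2.31666 ≈ 5643.38 mg.

5643 mg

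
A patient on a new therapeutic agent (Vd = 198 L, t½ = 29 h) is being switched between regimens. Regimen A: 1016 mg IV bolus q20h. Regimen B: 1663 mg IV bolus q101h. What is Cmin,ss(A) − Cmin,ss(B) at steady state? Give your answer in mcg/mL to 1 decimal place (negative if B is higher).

7.5 mcg/mL

Regimen A: f = (1/2)^(20/29) ≈ 0.6200; Cmin,ss = (1016/198)·f/(1−f) ≈ 8.372 mcg/mL.
Regimen B: f = (1/2)^(101/29) ≈ 0.0895; Cmin,ss = (1663/198)·f/(1−f) ≈ 0.826 mcg/mL.
Difference ≈ 8.372 − 0.826 ≈ 7.546 mcg/mL.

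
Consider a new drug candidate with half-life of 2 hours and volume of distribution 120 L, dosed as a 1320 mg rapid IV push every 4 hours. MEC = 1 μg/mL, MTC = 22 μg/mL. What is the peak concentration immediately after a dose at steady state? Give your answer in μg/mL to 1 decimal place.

The dosing interval is 2 half-lives, so f = 2^(−2) = 0.25.
Accumulation ratio R = 1/(1 − f) = 1/0.75 = 4/3.
Single-dose peak C₀ = D/Vd = 1320/120 = 11 μg/mL.
Steady-state peak Cmax,ss = C₀·R = 11 × 4/3 ≈ 14.667 μg/mL.
Peak 14.7 μg/mL vs MTC 22 μg/mL: below toxic threshold.

14.7 μg/mL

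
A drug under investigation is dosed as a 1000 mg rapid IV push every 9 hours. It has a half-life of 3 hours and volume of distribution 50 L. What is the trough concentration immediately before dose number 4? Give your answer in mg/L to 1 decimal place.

f = (1/2)^(τ/t½) = (1/2)^(9/3) ≈ 0.1250.
C₀ = D/Vd = 1000/50 ≈ 20.000 mg/L.
Before the 4th dose, 3 doses have been given. Superposition: Cmin = C₀·(f + f² + … + f^3).
≈ 20.000 × (0.1250 + 0.0156 + 0.0020) ≈ 20.000 × 0.1426 ≈ 2.852 mg/L.

2.9 mg/L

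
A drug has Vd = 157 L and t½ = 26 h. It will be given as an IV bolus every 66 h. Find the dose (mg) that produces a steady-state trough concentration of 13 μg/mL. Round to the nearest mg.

τ/t½ = 66/26 ≈ 2.5385, so f = (1/2)^(66/26) ≈ 0.172126.
Cmin,ss = (D/Vd)·f/(1−f), so D = Cmin,ss·Vd·(1−f)/f.
D = 13 × 157 × (1−f)/f ≈ 13 × 157 × 4.80970 ≈ 9816.60 mg.

9817 mg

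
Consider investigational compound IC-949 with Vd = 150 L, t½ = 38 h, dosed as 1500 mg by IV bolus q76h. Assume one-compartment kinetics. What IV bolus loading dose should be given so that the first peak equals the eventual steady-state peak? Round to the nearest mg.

2000 mg

f = (1/2)^(76/38) ≈ 0.250000; accumulation ratio R = 1/(1−f) ≈ 1.33333.
Loading dose to hit Cmax,ss on first dose: D_load = D_maint·R ≈ 1500 × 1.33333 ≈ 1999.99 mg.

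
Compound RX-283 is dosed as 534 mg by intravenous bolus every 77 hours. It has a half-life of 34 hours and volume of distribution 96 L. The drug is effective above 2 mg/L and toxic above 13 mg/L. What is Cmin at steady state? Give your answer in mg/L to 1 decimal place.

τ/t½ = 77/34 ≈ 2.2647, so fraction remaining f = (1/2)^(77/34) ≈ 0.2081.
At steady state, accumulation factor R = 1/(1 − e^(−kτ)) ≈ 1.2628.
Each bolus raises the concentration by D/Vd = 534/96 ≈ 5.562 mg/L.
Cmax,ss = C₀/(1 − f) ≈ 5.562/0.7919 ≈ 7.024 mg/L.
Steady-state trough Cmin,ss = Cmax,ss·f ≈ 7.024 × 0.2081 ≈ 1.462 mg/L.
Trough 1.5 mg/L vs MEC 2 mg/L: subtherapeutic.

1.5 mg/L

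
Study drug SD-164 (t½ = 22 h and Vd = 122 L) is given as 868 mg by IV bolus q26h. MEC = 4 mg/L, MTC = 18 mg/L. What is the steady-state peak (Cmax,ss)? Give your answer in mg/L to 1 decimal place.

τ/t½ = 26/22 ≈ 1.1818, so fraction remaining f = (1/2)^(26/22) ≈ 0.4408.
At steady state, accumulation factor R = 1/(1 − e^(−kτ)) ≈ 1.7883.
Each bolus raises the concentration by D/Vd = 868/122 ≈ 7.115 mg/L.
Steady-state peak Cmax,ss = C₀·R ≈ 7.115 × 1.7883 ≈ 12.724 mg/L.
Peak 12.7 mg/L vs MTC 18 mg/L: below toxic threshold.

12.7 mg/L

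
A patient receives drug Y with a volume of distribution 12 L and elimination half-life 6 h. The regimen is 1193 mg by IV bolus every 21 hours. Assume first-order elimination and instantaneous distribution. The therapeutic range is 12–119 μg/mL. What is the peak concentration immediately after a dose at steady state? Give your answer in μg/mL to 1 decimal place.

Over one 21-h interval, 21/6 ≈ 3.5 half-lives elapse, leaving f ≈ 0.0884 of each dose.
Accumulation ratio R = 1/(1 − f) ≈ 1/0.9116 ≈ 1.0970.
Single-dose peak C₀ = D/Vd = 1193/12 ≈ 99.417 μg/mL.
Steady-state peak Cmax,ss = C₀·R ≈ 99.417 × 1.0970 ≈ 109.060 μg/mL.
Peak 109.1 μg/mL vs MTC 119 μg/mL: below toxic threshold.

109.1 μg/mL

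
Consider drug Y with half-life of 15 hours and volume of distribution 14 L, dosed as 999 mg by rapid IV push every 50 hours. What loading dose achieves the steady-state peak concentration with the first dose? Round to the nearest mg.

f = (1/2)^(50/15) ≈ 0.099213; accumulation ratio R = 1/(1−f) ≈ 1.11014.
Loading dose to hit Cmax,ss on first dose: D_load = D_maint·R ≈ 999 × 1.11014 ≈ 1109.03 mg.

1109 mg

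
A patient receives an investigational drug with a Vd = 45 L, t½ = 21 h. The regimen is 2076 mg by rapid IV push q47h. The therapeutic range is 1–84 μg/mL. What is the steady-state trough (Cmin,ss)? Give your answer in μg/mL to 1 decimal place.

12.4 μg/mL

τ/t½ = 47/21 ≈ 2.2381, so fraction remaining f = (1/2)^(47/21) ≈ 0.2120.
At steady state, accumulation factor R = 1/(1 − e^(−kτ)) ≈ 1.2690.
Single-dose peak C₀ = D/Vd = 2076/45 ≈ 46.133 μg/mL.
Cmax,ss = C₀/(1 − f) ≈ 46.133/0.7880 ≈ 58.544 μg/mL.
Steady-state trough Cmin,ss = Cmax,ss·f ≈ 58.544 × 0.2120 ≈ 12.411 μg/mL.
Trough 12.4 μg/mL vs MEC 1 μg/mL: adequate.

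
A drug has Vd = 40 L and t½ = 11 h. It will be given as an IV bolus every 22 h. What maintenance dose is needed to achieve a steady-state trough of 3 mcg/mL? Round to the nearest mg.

τ/t½ = 22/11 ≈ 2, so f = (1/2)^(22/11) ≈ 0.250000.
Cmin,ss = (D/Vd)·f/(1−f), so D = Cmin,ss·Vd·(1−f)/f.
D = 3 × 40 × (1−f)/f ≈ 3 × 40 × 3.00000 ≈ 360.00 mg.

360 mg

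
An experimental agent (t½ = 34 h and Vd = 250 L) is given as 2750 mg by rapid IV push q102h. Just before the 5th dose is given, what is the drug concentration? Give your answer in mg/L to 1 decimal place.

1.6 mg/L

f = (1/2)^(τ/t½) = (1/2)^(102/34) ≈ 0.1250.
C₀ = D/Vd = 2750/250 ≈ 11.000 mg/L.
Before the 5th dose, 4 doses have been given. Superposition: Cmin = C₀·(f + f² + … + f^4).
≈ 11.000 × (0.1250 + 0.0156 + 0.0020 + 0.0002) ≈ 11.000 × 0.1428 ≈ 1.571 mg/L.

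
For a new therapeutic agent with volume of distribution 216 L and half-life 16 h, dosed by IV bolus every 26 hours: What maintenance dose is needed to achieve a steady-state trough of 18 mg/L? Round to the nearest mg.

8104 mg

τ/t½ = 26/16 ≈ 1.625, so f = (1/2)^(26/16) ≈ 0.324210.
Cmin,ss = (D/Vd)·f/(1−f), so D = Cmin,ss·Vd·(1−f)/f.
D = 18 × 216 × (1−f)/f ≈ 18 × 216 × 2.08442 ≈ 8104.22 mg.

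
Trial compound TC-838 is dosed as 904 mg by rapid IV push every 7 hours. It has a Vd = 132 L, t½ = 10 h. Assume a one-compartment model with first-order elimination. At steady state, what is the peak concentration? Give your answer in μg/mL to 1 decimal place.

17.8 μg/mL

Over one 7-h interval, 7/10 ≈ 0.7 half-lives elapse, leaving f ≈ 0.6156 of each dose.
Accumulation ratio R = 1/(1 − f) ≈ 1/0.3844 ≈ 2.6015.
Each bolus raises the concentration by D/Vd = 904/132 ≈ 6.848 μg/mL.
Cmax,ss = C₀/(1 − f) ≈ 6.848/0.3844 ≈ 17.815 μg/mL.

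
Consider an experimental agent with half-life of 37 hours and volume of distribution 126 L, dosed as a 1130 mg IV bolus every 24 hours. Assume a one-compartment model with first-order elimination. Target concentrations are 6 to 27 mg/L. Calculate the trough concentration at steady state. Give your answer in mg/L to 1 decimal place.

k = ln2/t½ = ln2/37 ≈ 0.018734 h⁻¹; fraction remaining f = e^(−kτ) = e^(−0.018734×24) ≈ 0.6379.
At steady state, accumulation factor R = 1/(1 − e^(−kτ)) ≈ 2.7617.
Single-dose peak C₀ = D/Vd = 1130/126 ≈ 8.968 mg/L.
Steady-state peak Cmax,ss = C₀·R ≈ 8.968 × 2.7617 ≈ 24.767 mg/L.
One interval later, Cmin,ss = Cmax,ss·e^(−kτ) ≈ 24.767 × 0.6379 ≈ 15.799 mg/L.
Trough 15.8 mg/L vs MEC 6 mg/L: adequate.

15.8 mg/L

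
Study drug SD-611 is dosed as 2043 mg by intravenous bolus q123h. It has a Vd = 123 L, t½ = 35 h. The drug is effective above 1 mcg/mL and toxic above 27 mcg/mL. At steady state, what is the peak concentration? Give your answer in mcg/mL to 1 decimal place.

18.2 mcg/mL

k = ln2/t½ = ln2/35 ≈ 0.019804 h⁻¹; fraction remaining f = e^(−kτ) = e^(−0.019804×123) ≈ 0.0875.
Accumulation ratio R = 1/(1 − f) ≈ 1/0.9125 ≈ 1.0959.
Each bolus raises the concentration by D/Vd = 2043/123 ≈ 16.610 mcg/mL.
Steady-state peak Cmax,ss = C₀·R ≈ 16.610 × 1.0959 ≈ 18.203 mcg/mL.
Peak 18.2 mcg/mL vs MTC 27 mcg/mL: below toxic threshold.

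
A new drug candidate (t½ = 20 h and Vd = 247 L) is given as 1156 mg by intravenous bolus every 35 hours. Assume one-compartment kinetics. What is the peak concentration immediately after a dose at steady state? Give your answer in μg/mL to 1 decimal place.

6.7 μg/mL

τ/t½ = 35/20 ≈ 1.75, so fraction remaining f = (1/2)^(35/20) ≈ 0.2973.
At steady state, accumulation factor R = 1/(1 − e^(−kτ)) ≈ 1.4231.
Single-dose peak C₀ = D/Vd = 1156/247 ≈ 4.680 μg/mL.
Steady-state peak Cmax,ss = C₀·R ≈ 4.680 × 1.4231 ≈ 6.660 μg/mL.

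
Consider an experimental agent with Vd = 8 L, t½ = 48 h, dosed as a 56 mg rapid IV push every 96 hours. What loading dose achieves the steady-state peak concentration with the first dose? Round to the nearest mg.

f = (1/2)^(96/48) ≈ 0.250000; accumulation ratio R = 1/(1−f) ≈ 1.33333.
Loading dose to hit Cmax,ss on first dose: D_load = D_maint·R ≈ 56 × 1.33333 ≈ 74.67 mg.

75 mg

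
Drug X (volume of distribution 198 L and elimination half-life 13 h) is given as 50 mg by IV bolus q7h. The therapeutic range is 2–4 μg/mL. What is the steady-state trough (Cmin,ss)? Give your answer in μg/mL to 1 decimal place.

0.6 μg/mL

Over one 7-h interval, 7/13 ≈ 0.53846 half-lives elapse, leaving f ≈ 0.6885 of each dose.
At steady state, accumulation factor R = 1/(1 − e^(−kτ)) ≈ 3.2103.
Single-dose peak C₀ = D/Vd = 50/198 ≈ 0.253 μg/mL.
Steady-state peak Cmax,ss = C₀·R ≈ 0.253 × 3.2103 ≈ 0.812 μg/mL.
One interval later, Cmin,ss = Cmax,ss·e^(−kτ) ≈ 0.812 × 0.6885 ≈ 0.559 μg/mL.
Trough 0.6 μg/mL vs MEC 2 μg/mL: subtherapeutic.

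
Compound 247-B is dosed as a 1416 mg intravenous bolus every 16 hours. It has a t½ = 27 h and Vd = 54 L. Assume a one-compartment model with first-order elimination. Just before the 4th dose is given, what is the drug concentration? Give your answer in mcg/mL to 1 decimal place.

f = (1/2)^(τ/t½) = (1/2)^(16/27) ≈ 0.6632.
C₀ = D/Vd = 1416/54 ≈ 26.222 mcg/mL.
Before the 4th dose, 3 doses have been given. Superposition: Cmin = C₀·(f + f² + … + f^3).
≈ 26.222 × (0.6632 + 0.4398 + 0.2917) ≈ 26.222 × 1.3947 ≈ 36.572 mcg/mL.

36.6 mcg/mL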